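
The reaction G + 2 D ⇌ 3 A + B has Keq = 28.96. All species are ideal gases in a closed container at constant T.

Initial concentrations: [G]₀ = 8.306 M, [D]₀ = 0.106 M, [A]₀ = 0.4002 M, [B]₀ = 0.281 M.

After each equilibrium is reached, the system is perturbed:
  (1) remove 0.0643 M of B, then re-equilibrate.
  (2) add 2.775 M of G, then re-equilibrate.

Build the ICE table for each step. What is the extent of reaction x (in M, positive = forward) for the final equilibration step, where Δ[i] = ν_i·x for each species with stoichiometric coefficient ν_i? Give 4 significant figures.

x = 8.3695e-04 M

Q₀ = 0.193 vs Keq = 28.96 ⇒ Q<K, forward
Step 1:
                    G           D           A           B
  init          8.306       0.106      0.4002       0.281
  Δ          -0.04572    -0.09144      0.1372     0.04572
  eq             8.26     0.01456      0.5374      0.3267
  solve Keq expr → x = 0.04572; check Q = 28.96
Then remove 0.0643 M of B.
Step 2:
                    G           D           A           B
  init           8.26     0.01456      0.5374      0.2624
  Δ       -7.0764e-04   -0.001415    0.002123  7.0764e-04
  eq             8.26     0.01314      0.5395      0.2631
  solve Keq expr → x = 7.0764e-04; check Q = 28.96
Then add 2.775 M of G.
Step 3:
                    G           D           A           B
  init          11.03     0.01314      0.5395      0.2631
  Δ       -8.3695e-04   -0.001674    0.002511  8.3695e-04
  eq            11.03     0.01147       0.542       0.264
  solve Keq expr → x = 8.3695e-04; check Q = 28.96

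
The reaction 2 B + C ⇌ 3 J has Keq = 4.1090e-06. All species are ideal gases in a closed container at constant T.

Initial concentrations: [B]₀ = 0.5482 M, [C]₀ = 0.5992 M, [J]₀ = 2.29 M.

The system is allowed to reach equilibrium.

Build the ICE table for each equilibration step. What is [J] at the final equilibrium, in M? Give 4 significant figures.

Q₀ = 66.69 vs Keq = 4.1090e-06 ⇒ Q>K, reverse
Step 1:
                   B          C          J
  init        0.5482     0.5992       2.29
  Δ            1.508     0.7538     -2.261
  eq           2.056      1.353    0.02864
  solve Keq expr → x = -0.7538; check Q = 4.1090e-06

[J]_eq = 0.02864 M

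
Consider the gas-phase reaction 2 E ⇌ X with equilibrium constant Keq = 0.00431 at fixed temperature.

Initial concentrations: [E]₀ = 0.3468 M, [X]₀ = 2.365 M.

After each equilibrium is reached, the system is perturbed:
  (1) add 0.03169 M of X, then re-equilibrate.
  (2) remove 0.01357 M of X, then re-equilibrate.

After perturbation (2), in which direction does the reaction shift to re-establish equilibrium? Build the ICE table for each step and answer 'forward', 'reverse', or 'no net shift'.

Q₀ = 19.66 vs Keq = 0.00431 ⇒ Q>K, reverse
Step 1:
                  E         X
  Initial    0.3468     2.365
  Change      4.525    -2.263
  Equil       4.872    0.1023
  solve Keq expr → x = -2.263; check Q = 0.00431
Then add 0.03169 M of X.
Step 2:
                  E         X
  Initial     4.872     0.134
  Change    0.05844  -0.02922
  Equil       4.931    0.1048
  solve Keq expr → x = -0.02922; check Q = 0.00431
Then remove 0.01357 M of X.
Step 3:
                  E         X
  Initial     4.931   0.09121
  Change   -0.02502   0.01251
  Equil       4.906    0.1037
  solve Keq expr → x = 0.01251; check Q = 0.00431

Direction: forward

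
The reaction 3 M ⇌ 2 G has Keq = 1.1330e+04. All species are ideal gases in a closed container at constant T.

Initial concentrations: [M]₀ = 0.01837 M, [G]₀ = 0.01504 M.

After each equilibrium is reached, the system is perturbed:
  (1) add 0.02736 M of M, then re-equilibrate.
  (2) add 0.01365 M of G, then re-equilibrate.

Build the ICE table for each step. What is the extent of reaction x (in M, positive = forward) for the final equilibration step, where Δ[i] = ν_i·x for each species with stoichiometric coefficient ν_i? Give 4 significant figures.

Q₀ = 36.49 vs Keq = 1.1330e+04 ⇒ Q<K, forward
Step 1:
                   M          G
  I          0.01837    0.01504
  C         -0.01459   0.009725
  E         0.003783    0.02476
  solve Keq expr → x = 0.004862; check Q = 1.1330e+04
Then add 0.02736 M of M.
Step 2:
                   M          G
  I          0.03114    0.02476
  C         -0.02577    0.01718
  E         0.005375    0.04194
  solve Keq expr → x = 0.008589; check Q = 1.1330e+04
Then add 0.01365 M of G.
Step 3:
                   M          G
  I         0.005375    0.05559
  C         0.001056 -7.0382e-04
  E         0.006431    0.05489
  solve Keq expr → x = -3.5191e-04; check Q = 1.1330e+04

x = -3.5191e-04 M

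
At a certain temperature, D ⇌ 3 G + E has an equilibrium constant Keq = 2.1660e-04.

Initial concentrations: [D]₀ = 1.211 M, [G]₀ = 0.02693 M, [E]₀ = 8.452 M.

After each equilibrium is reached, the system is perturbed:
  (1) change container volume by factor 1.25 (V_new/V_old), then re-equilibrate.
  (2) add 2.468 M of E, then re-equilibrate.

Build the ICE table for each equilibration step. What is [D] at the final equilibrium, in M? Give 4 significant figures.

Q₀ = 1.3631e-04 vs Keq = 2.1660e-04 ⇒ Q<K, forward
Step 1:
                   D          G          E
  init         1.211    0.02693      8.452
  Δ        -0.001494   0.004481   0.001494
  eq            1.21    0.03141      8.453
  solve Keq expr → x = 0.001494; check Q = 2.1660e-04
Then change container volume by factor 1.25 (V_new/V_old).
Step 2:
                   D          G          E
  init        0.9676    0.02513      6.763
  Δ        -0.002085   0.006256   0.002085
  eq          0.9655    0.03138      6.765
  solve Keq expr → x = 0.002085; check Q = 2.1660e-04
Then add 2.468 M of E.
Step 3:
                   D          G          E
  init        0.9655    0.03138      9.233
  Δ         0.001027   -0.00308  -0.001027
  eq          0.9665    0.02831      9.232
  solve Keq expr → x = -0.001027; check Q = 2.1660e-04

[D]_eq = 0.9665 M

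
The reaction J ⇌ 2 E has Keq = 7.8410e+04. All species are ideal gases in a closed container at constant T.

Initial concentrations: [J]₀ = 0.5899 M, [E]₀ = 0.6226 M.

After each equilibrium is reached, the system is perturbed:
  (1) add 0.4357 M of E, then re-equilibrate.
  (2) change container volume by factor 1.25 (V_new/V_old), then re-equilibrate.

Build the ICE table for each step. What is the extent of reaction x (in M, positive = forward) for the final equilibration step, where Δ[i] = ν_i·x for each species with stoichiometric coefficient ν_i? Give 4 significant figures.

Q₀ = 0.6571 vs Keq = 7.8410e+04 ⇒ Q<K, forward
Step 1:
                    J           E
  Initial      0.5899      0.6226
  Change      -0.5899        1.18
  Equil    4.1428e-05       1.802
  solve Keq expr → x = 0.5899; check Q = 7.8410e+04
Then add 0.4357 M of E.
Step 2:
                    J           E
  Initial  4.1428e-05       2.238
  Change   2.2448e-05 -4.4897e-05
  Equil    6.3876e-05       2.238
  solve Keq expr → x = -2.2448e-05; check Q = 7.8410e+04
Then change container volume by factor 1.25 (V_new/V_old).
Step 3:
                    J           E
  Initial  5.1101e-05        1.79
  Change  -1.0219e-05  2.0438e-05
  Equil    4.0882e-05        1.79
  solve Keq expr → x = 1.0219e-05; check Q = 7.8410e+04

x = 1.0219e-05 M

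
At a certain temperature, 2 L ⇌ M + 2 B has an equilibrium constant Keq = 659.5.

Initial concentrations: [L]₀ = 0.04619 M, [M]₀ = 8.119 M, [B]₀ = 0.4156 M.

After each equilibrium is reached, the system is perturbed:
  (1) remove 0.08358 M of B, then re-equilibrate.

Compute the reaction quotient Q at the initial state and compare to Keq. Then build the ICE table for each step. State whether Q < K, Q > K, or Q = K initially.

Q₀ = 657.3; Q < K (proceeds forward)

Q₀ = 657.3 vs Keq = 659.5 ⇒ Q<K, forward
Step 1:
                    L           M           B
  Initial     0.04619       8.119      0.4156
  Change  -6.9600e-05  3.4800e-05  6.9600e-05
  Equil       0.04612       8.119      0.4157
  solve Keq expr → x = 3.4800e-05; check Q = 659.5
Then remove 0.08358 M of B.
Step 2:
                    L           M           B
  Initial     0.04612       8.119      0.3321
  Change    -0.008339    0.004169    0.008339
  Equil       0.03778       8.123      0.3404
  solve Keq expr → x = 0.004169; check Q = 659.5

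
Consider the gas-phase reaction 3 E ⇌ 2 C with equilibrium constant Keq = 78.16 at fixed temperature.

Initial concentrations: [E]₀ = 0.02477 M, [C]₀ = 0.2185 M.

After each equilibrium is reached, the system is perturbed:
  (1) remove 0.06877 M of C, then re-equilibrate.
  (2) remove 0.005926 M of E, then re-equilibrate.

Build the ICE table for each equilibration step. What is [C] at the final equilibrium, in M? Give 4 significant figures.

Q₀ = 3141 vs Keq = 78.16 ⇒ Q>K, reverse
Step 1:
                    E           C
  init        0.02477      0.2185
  Δ           0.05103    -0.03402
  eq           0.0758      0.1845
  solve Keq expr → x = -0.01701; check Q = 78.16
Then remove 0.06877 M of C.
Step 2:
                    E           C
  init         0.0758      0.1157
  Δ          -0.01674     0.01116
  eq          0.05905      0.1269
  solve Keq expr → x = 0.00558; check Q = 78.16
Then remove 0.005926 M of E.
Step 3:
                    E           C
  init        0.05313      0.1269
  Δ          0.004907   -0.003271
  eq          0.05804      0.1236
  solve Keq expr → x = -0.001636; check Q = 78.16

[C]_eq = 0.1236 M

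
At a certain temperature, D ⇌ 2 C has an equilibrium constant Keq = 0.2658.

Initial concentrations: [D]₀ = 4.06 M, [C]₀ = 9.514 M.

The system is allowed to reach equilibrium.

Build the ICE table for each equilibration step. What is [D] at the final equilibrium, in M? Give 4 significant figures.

Q₀ = 22.29 vs Keq = 0.2658 ⇒ Q>K, reverse
Step 1:
                   D          C
  Initial       4.06      9.514
  Change       4.024     -8.048
  Equil        8.084      1.466
  solve Keq expr → x = -4.024; check Q = 0.2658

[D]_eq = 8.084 M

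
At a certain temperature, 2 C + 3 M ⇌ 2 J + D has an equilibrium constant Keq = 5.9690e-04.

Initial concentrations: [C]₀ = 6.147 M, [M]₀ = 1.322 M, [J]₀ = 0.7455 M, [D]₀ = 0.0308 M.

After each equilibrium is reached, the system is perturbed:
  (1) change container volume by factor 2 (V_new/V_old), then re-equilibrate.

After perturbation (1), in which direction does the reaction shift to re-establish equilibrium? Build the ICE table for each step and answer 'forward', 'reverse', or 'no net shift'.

Q₀ = 1.9608e-04 vs Keq = 5.9690e-04 ⇒ Q<K, forward
Step 1:
                    C           M           J           D
  I             6.147       1.322      0.7455      0.0308
  C          -0.06324    -0.09486     0.06324     0.03162
  E             6.084       1.227      0.8087     0.06242
  solve Keq expr → x = 0.03162; check Q = 5.9690e-04
Then change container volume by factor 2 (V_new/V_old).
Step 2:
                    C           M           J           D
  I             3.042      0.6136      0.4044     0.03121
  C           0.03723     0.05584    -0.03723    -0.01861
  E             3.079      0.6694      0.3671     0.01259
  solve Keq expr → x = -0.01861; check Q = 5.9690e-04

Direction: reverse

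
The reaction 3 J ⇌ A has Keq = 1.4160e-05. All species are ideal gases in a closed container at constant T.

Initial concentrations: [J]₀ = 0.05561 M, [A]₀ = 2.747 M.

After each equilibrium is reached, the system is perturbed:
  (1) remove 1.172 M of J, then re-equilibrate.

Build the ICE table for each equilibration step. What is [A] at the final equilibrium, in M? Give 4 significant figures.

[A]_eq = 0.005088 M

Q₀ = 1.5973e+04 vs Keq = 1.4160e-05 ⇒ Q>K, reverse
Step 1:
                  J         A
  Initial   0.05561     2.747
  Change      8.217    -2.739
  Equil       8.273  0.008016
  solve Keq expr → x = -2.739; check Q = 1.4160e-05
Then remove 1.172 M of J.
Step 2:
                  J         A
  Initial     7.101  0.008016
  Change   0.008785 -0.002928
  Equil       7.109  0.005088
  solve Keq expr → x = -0.002928; check Q = 1.4160e-05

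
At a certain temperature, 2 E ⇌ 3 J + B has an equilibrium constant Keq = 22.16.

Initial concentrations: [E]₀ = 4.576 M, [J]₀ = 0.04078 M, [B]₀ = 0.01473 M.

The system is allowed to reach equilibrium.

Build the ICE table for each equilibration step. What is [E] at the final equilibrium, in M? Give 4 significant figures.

Q₀ = 4.7706e-08 vs Keq = 22.16 ⇒ Q<K, forward
Step 1:
                  E         J         B
  I           4.576   0.04078   0.01473
  C          -2.629     3.943     1.314
  E           1.947     3.984     1.329
  solve Keq expr → x = 1.314; check Q = 22.16

[E]_eq = 1.947 M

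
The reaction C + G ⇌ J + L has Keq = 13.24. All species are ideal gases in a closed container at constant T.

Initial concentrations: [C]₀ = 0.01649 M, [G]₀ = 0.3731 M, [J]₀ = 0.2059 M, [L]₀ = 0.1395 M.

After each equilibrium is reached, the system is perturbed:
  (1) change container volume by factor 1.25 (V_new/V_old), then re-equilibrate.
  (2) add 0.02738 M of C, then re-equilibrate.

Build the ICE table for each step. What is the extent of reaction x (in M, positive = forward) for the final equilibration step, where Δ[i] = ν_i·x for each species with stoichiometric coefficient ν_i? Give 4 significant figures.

Q₀ = 4.669 vs Keq = 13.24 ⇒ Q<K, forward
Step 1:
                  C         G         J         L
  I         0.01649    0.3731    0.2059    0.1395
  C       -0.009795 -0.009795  0.009795  0.009795
  E        0.006695    0.3633    0.2157    0.1493
  solve Keq expr → x = 0.009795; check Q = 13.24
Then change container volume by factor 1.25 (V_new/V_old).
Step 2:
                  C         G         J         L
  I        0.005356    0.2906    0.1726    0.1194
  C               0         0         0         0
  E        0.005356    0.2906    0.1726    0.1194
  solve Keq expr → x = 0; check Q = 13.24
Then add 0.02738 M of C.
Step 3:
                  C         G         J         L
  I         0.03274    0.2906    0.1726    0.1194
  C        -0.02467  -0.02467   0.02467   0.02467
  E         0.00807     0.266    0.1972    0.1441
  solve Keq expr → x = 0.02467; check Q = 13.24

x = 0.02467 M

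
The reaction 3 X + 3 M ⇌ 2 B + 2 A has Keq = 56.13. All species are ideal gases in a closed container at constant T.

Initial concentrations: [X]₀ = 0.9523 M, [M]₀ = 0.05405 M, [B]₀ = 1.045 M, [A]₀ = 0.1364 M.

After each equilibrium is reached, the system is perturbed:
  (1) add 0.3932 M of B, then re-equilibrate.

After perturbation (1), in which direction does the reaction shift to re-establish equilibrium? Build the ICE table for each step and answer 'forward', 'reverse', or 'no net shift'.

Q₀ = 149 vs Keq = 56.13 ⇒ Q>K, reverse
Step 1:
                   X          M          B          A
  init        0.9523    0.05405      1.045     0.1364
  Δ           0.0154     0.0154   -0.01026   -0.01026
  eq          0.9677    0.06945      1.035     0.1261
  solve Keq expr → x = -0.005132; check Q = 56.13
Then add 0.3932 M of B.
Step 2:
                   X          M          B          A
  init        0.9677    0.06945      1.428     0.1261
  Δ          0.01175    0.01175   -0.00783   -0.00783
  eq          0.9794    0.08119       1.42     0.1183
  solve Keq expr → x = -0.003915; check Q = 56.13

Direction: reverse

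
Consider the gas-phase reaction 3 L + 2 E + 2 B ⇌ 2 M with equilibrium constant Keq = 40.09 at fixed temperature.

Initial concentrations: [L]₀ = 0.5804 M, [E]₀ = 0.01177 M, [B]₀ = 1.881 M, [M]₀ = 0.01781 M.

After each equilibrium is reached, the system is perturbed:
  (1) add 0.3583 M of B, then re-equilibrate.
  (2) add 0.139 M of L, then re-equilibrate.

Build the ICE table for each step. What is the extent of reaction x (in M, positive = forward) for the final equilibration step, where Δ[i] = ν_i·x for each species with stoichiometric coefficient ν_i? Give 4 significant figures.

x = 5.1771e-04 M

Q₀ = 3.31 vs Keq = 40.09 ⇒ Q<K, forward
Step 1:
                  L         E         B         M
  I          0.5804   0.01177     1.881   0.01781
  C        -0.01039 -0.006926 -0.006926  0.006926
  E            0.57  0.004844     1.874   0.02474
  solve Keq expr → x = 0.003463; check Q = 40.09
Then add 0.3583 M of B.
Step 2:
                  L         E         B         M
  I            0.57  0.004844     2.232   0.02474
  C       -9.8598e-04 -6.5732e-04 -6.5732e-04 6.5732e-04
  E           0.569  0.004187     2.232   0.02539
  solve Keq expr → x = 3.2866e-04; check Q = 40.09
Then add 0.139 M of L.
Step 3:
                  L         E         B         M
  I           0.708  0.004187     2.232   0.02539
  C       -0.001553 -0.001035 -0.001035  0.001035
  E          0.7065  0.003151     2.231   0.02643
  solve Keq expr → x = 5.1771e-04; check Q = 40.09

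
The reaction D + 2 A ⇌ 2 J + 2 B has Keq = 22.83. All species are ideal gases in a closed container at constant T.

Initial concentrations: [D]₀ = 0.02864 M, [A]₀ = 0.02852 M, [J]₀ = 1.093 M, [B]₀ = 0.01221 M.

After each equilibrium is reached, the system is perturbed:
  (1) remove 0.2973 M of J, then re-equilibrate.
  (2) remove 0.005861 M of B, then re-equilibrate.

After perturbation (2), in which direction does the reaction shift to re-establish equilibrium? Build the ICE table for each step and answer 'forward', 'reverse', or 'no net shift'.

Q₀ = 7.645 vs Keq = 22.83 ⇒ Q<K, forward
Step 1:
                  D         A         J         B
  I         0.02864   0.02852     1.093   0.01221
  C       -0.002324 -0.004648  0.004648  0.004648
  E         0.02632   0.02387     1.098   0.01686
  solve Keq expr → x = 0.002324; check Q = 22.83
Then remove 0.2973 M of J.
Step 2:
                  D         A         J         B
  I         0.02632   0.02387    0.8003   0.01686
  C        -0.00143 -0.002861  0.002861  0.002861
  E         0.02489   0.02101    0.8032   0.01972
  solve Keq expr → x = 0.00143; check Q = 22.83
Then remove 0.005861 M of B.
Step 3:
                  D         A         J         B
  I         0.02489   0.02101    0.8032   0.01386
  C       -0.001373 -0.002747  0.002747  0.002747
  E         0.02351   0.01827     0.806    0.0166
  solve Keq expr → x = 0.001373; check Q = 22.83

Direction: forward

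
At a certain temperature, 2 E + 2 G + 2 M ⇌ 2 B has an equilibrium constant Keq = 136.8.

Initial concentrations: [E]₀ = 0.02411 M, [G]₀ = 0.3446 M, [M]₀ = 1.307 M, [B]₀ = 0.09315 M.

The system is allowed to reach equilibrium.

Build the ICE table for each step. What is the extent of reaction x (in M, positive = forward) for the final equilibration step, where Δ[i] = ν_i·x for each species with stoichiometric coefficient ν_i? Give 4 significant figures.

Q₀ = 73.59 vs Keq = 136.8 ⇒ Q<K, forward
Step 1:
                  E         G         M         B
  Initial   0.02411    0.3446     1.307   0.09315
  Change  -0.005104 -0.005104 -0.005104  0.005104
  Equil     0.01901    0.3395     1.302   0.09825
  solve Keq expr → x = 0.002552; check Q = 136.8

x = 0.002552 M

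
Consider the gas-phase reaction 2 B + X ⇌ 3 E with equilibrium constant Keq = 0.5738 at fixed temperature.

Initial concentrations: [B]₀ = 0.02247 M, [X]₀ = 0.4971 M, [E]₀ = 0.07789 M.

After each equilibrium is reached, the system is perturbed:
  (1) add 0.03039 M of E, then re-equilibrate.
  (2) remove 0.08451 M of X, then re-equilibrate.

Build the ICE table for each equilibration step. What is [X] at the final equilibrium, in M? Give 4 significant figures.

[X]_eq = 0.423 M

Q₀ = 1.883 vs Keq = 0.5738 ⇒ Q>K, reverse
Step 1:
                  B         X         E
  I         0.02247    0.4971   0.07789
  C        0.008513  0.004256  -0.01277
  E         0.03098    0.5014   0.06512
  solve Keq expr → x = -0.004256; check Q = 0.5738
Then add 0.03039 M of E.
Step 2:
                  B         X         E
  I         0.03098    0.5014   0.09551
  C         0.01064  0.005318  -0.01595
  E         0.04162    0.5067   0.07956
  solve Keq expr → x = -0.005318; check Q = 0.5738
Then remove 0.08451 M of X.
Step 3:
                  B         X         E
  I         0.04162    0.4222   0.07956
  C        0.001725 8.6257e-04 -0.002588
  E         0.04334     0.423   0.07697
  solve Keq expr → x = -8.6257e-04; check Q = 0.5738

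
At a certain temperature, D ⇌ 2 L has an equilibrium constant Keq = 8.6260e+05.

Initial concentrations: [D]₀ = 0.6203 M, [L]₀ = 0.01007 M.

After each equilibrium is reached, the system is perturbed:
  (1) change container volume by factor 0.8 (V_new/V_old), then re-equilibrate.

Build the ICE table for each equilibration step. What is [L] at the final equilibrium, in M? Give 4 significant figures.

Q₀ = 1.6348e-04 vs Keq = 8.6260e+05 ⇒ Q<K, forward
Step 1:
                   D          L
  Initial     0.6203    0.01007
  Change     -0.6203      1.241
  Equil   1.8133e-06      1.251
  solve Keq expr → x = 0.6203; check Q = 8.6260e+05
Then change container volume by factor 0.8 (V_new/V_old).
Step 2:
                   D          L
  Initial 2.2666e-06      1.563
  Change  5.6666e-07 -1.1333e-06
  Equil   2.8333e-06      1.563
  solve Keq expr → x = -5.6666e-07; check Q = 8.6260e+05

[L]_eq = 1.563 M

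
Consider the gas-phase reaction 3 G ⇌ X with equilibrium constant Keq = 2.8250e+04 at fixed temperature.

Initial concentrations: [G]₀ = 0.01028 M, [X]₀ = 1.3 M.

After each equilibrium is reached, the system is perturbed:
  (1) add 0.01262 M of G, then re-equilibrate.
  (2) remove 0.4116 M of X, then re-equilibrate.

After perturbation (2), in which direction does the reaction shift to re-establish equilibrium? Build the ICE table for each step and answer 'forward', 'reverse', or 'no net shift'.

Q₀ = 1.1966e+06 vs Keq = 2.8250e+04 ⇒ Q>K, reverse
Step 1:
                   G          X
  Initial    0.01028        1.3
  Change     0.02548  -0.008492
  Equil      0.03576      1.292
  solve Keq expr → x = -0.008492; check Q = 2.8250e+04
Then add 0.01262 M of G.
Step 2:
                   G          X
  Initial    0.04838      1.292
  Change    -0.01258   0.004194
  Equil       0.0358      1.296
  solve Keq expr → x = 0.004194; check Q = 2.8250e+04
Then remove 0.4116 M of X.
Step 3:
                   G          X
  Initial     0.0358     0.8841
  Change   -0.004265   0.001422
  Equil      0.03153     0.8855
  solve Keq expr → x = 0.001422; check Q = 2.8250e+04

Direction: forward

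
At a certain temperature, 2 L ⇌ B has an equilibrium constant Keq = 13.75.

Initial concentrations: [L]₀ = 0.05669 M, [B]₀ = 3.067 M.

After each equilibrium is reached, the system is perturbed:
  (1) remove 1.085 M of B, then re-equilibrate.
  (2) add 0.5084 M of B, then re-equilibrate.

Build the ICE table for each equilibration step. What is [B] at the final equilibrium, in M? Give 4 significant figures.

[B]_eq = 2.314 M

Q₀ = 954.3 vs Keq = 13.75 ⇒ Q>K, reverse
Step 1:
                  L         B
  init      0.05669     3.067
  Δ          0.3999      -0.2
  eq         0.4566     2.867
  solve Keq expr → x = -0.2; check Q = 13.75
Then remove 1.085 M of B.
Step 2:
                  L         B
  init       0.4566     1.782
  Δ        -0.09201     0.046
  eq         0.3646     1.828
  solve Keq expr → x = 0.046; check Q = 13.75
Then add 0.5084 M of B.
Step 3:
                  L         B
  init       0.3646     2.336
  Δ         0.04558  -0.02279
  eq         0.4102     2.314
  solve Keq expr → x = -0.02279; check Q = 13.75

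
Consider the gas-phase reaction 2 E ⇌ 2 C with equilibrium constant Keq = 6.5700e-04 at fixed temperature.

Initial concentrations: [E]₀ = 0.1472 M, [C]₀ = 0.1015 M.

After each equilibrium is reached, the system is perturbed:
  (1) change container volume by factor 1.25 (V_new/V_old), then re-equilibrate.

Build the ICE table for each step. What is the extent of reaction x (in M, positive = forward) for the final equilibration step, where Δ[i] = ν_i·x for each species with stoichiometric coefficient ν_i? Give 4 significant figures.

x = 0 M

Q₀ = 0.4755 vs Keq = 6.5700e-04 ⇒ Q>K, reverse
Step 1:
                    E           C
  I            0.1472      0.1015
  C           0.09528    -0.09528
  E            0.2425    0.006215
  solve Keq expr → x = -0.04764; check Q = 6.5700e-04
Then change container volume by factor 1.25 (V_new/V_old).
Step 2:
                    E           C
  I             0.194    0.004972
  C                 0           0
  E             0.194    0.004972
  solve Keq expr → x = 0; check Q = 6.5700e-04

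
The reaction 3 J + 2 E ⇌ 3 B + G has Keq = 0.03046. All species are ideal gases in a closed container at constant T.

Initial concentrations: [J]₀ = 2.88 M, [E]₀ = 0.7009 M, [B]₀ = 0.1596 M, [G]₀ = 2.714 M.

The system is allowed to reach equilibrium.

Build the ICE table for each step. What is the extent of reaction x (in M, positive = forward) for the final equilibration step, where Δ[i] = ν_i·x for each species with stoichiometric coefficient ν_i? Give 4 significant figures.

Q₀ = 9.4020e-04 vs Keq = 0.03046 ⇒ Q<K, forward
Step 1:
                   J          E          B          G
  Initial       2.88     0.7009     0.1596      2.714
  Change     -0.2326    -0.1551     0.2326    0.07753
  Equil        2.647     0.5458     0.3922      2.792
  solve Keq expr → x = 0.07753; check Q = 0.03046

x = 0.07753 M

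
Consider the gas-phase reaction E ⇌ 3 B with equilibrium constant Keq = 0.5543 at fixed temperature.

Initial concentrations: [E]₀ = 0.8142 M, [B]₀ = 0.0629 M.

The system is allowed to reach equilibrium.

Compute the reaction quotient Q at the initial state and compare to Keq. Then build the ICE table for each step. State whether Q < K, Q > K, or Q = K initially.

Q₀ = 3.0565e-04; Q < K (proceeds forward)

Q₀ = 3.0565e-04 vs Keq = 0.5543 ⇒ Q<K, forward
Step 1:
                    E           B
  Initial      0.8142      0.0629
  Change      -0.2105      0.6314
  Equil        0.6037      0.6943
  solve Keq expr → x = 0.2105; check Q = 0.5543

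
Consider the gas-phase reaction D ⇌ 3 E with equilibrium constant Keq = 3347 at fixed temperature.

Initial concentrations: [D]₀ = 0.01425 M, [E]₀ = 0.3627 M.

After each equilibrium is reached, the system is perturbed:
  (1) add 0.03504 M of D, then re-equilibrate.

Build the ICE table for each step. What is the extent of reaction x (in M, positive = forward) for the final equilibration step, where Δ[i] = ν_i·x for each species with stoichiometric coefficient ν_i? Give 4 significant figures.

x = 0.03502 M

Q₀ = 3.348 vs Keq = 3347 ⇒ Q<K, forward
Step 1:
                   D          E
  Initial    0.01425     0.3627
  Change    -0.01423    0.04269
  Equil   1.9905e-05     0.4054
  solve Keq expr → x = 0.01423; check Q = 3347
Then add 0.03504 M of D.
Step 2:
                   D          E
  Initial    0.03506     0.4054
  Change    -0.03502     0.1051
  Equil   3.9738e-05     0.5105
  solve Keq expr → x = 0.03502; check Q = 3347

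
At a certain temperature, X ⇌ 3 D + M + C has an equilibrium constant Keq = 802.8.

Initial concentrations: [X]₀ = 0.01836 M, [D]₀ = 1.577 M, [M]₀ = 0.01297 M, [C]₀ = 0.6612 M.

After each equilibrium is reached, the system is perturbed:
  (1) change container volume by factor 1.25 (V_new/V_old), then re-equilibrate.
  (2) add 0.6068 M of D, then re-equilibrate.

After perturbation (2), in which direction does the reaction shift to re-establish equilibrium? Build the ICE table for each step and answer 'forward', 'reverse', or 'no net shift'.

Direction: reverse

Q₀ = 1.832 vs Keq = 802.8 ⇒ Q<K, forward
Step 1:
                   X          D          M          C
  init       0.01836      1.577    0.01297     0.6612
  Δ         -0.01825    0.05474    0.01825    0.01825
  eq      1.1478e-04      1.632    0.03122     0.6794
  solve Keq expr → x = 0.01825; check Q = 802.8
Then change container volume by factor 1.25 (V_new/V_old).
Step 2:
                   X          D          M          C
  init    9.1823e-05      1.305    0.02497     0.5436
  Δ       -5.4113e-05 1.6234e-04 5.4113e-05 5.4113e-05
  eq      3.7710e-05      1.306    0.02503     0.5436
  solve Keq expr → x = 5.4113e-05; check Q = 802.8
Then add 0.6068 M of D.
Step 3:
                   X          D          M          C
  init    3.7710e-05      1.912    0.02503     0.5436
  Δ       8.0364e-05 -2.4109e-04 -8.0364e-05 -8.0364e-05
  eq      1.1807e-04      1.912    0.02495     0.5435
  solve Keq expr → x = -8.0364e-05; check Q = 802.8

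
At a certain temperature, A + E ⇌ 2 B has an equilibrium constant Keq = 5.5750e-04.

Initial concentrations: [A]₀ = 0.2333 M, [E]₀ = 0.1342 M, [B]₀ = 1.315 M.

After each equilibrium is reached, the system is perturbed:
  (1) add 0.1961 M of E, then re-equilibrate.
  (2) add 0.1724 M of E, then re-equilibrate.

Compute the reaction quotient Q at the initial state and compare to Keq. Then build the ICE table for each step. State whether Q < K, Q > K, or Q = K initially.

Q₀ = 55.23; Q > K (proceeds reverse)

Q₀ = 55.23 vs Keq = 5.5750e-04 ⇒ Q>K, reverse
Step 1:
                   A          E          B
  Initial     0.2333     0.1342      1.315
  Change      0.6477     0.6477     -1.295
  Equil        0.881     0.7819     0.0196
  solve Keq expr → x = -0.6477; check Q = 5.5750e-04
Then add 0.1961 M of E.
Step 2:
                   A          E          B
  Initial      0.881      0.978     0.0196
  Change   -0.001146  -0.001146   0.002293
  Equil       0.8799     0.9769    0.02189
  solve Keq expr → x = 0.001146; check Q = 5.5750e-04
Then add 0.1724 M of E.
Step 3:
                   A          E          B
  Initial     0.8799      1.149    0.02189
  Change  -9.1568e-04 -9.1568e-04   0.001831
  Equil       0.8789      1.148    0.02372
  solve Keq expr → x = 9.1568e-04; check Q = 5.5750e-04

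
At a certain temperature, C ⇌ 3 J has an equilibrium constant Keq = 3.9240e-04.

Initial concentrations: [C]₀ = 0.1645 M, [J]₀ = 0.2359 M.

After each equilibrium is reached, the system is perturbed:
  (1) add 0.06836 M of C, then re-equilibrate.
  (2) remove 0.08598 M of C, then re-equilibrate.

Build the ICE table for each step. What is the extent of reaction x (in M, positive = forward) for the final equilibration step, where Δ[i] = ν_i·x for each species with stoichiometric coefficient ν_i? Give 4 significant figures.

x = -0.001722 M

Q₀ = 0.0798 vs Keq = 3.9240e-04 ⇒ Q>K, reverse
Step 1:
                  C         J
  init       0.1645    0.2359
  Δ         0.06372   -0.1912
  eq         0.2282   0.04474
  solve Keq expr → x = -0.06372; check Q = 3.9240e-04
Then add 0.06836 M of C.
Step 2:
                  C         J
  init       0.2966   0.04474
  Δ       -0.001337   0.00401
  eq         0.2952   0.04875
  solve Keq expr → x = 0.001337; check Q = 3.9240e-04
Then remove 0.08598 M of C.
Step 3:
                  C         J
  init       0.2093   0.04875
  Δ        0.001722 -0.005165
  eq          0.211   0.04358
  solve Keq expr → x = -0.001722; check Q = 3.9240e-04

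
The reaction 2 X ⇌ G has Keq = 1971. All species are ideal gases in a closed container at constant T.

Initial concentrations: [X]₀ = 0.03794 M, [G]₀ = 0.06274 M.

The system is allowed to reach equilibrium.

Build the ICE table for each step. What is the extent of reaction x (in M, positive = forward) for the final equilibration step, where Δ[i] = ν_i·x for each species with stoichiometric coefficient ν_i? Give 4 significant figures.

x = 0.01581 M

Q₀ = 43.59 vs Keq = 1971 ⇒ Q<K, forward
Step 1:
                   X          G
  I          0.03794    0.06274
  C         -0.03163    0.01581
  E         0.006313    0.07855
  solve Keq expr → x = 0.01581; check Q = 1971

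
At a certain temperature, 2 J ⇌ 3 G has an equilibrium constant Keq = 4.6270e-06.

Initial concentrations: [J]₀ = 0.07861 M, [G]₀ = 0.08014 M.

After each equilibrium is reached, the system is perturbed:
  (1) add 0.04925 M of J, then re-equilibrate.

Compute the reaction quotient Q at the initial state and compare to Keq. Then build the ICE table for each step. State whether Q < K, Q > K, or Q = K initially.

Q₀ = 0.08329; Q > K (proceeds reverse)

Q₀ = 0.08329 vs Keq = 4.6270e-06 ⇒ Q>K, reverse
Step 1:
                  J         G
  I         0.07861   0.08014
  C         0.05059  -0.07588
  E          0.1292  0.004259
  solve Keq expr → x = -0.02529; check Q = 4.6270e-06
Then add 0.04925 M of J.
Step 2:
                  J         G
  I          0.1784  0.004259
  C       -6.7319e-04   0.00101
  E          0.1778  0.005268
  solve Keq expr → x = 3.3659e-04; check Q = 4.6270e-06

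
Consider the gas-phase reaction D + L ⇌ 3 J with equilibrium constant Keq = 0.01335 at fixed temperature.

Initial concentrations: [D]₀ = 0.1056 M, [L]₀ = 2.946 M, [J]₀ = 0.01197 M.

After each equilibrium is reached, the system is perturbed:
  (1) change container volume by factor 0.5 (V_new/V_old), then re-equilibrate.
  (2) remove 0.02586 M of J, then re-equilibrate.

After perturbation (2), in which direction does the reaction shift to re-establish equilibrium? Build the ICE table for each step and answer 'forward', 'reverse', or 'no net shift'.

Direction: forward

Q₀ = 5.5130e-06 vs Keq = 0.01335 ⇒ Q<K, forward
Step 1:
                   D          L          J
  Initial     0.1056      2.946    0.01197
  Change    -0.04123   -0.04123     0.1237
  Equil      0.06437      2.905     0.1357
  solve Keq expr → x = 0.04123; check Q = 0.01335
Then change container volume by factor 0.5 (V_new/V_old).
Step 2:
                   D          L          J
  Initial     0.1287       5.81     0.2713
  Change     0.01577    0.01577   -0.04731
  Equil       0.1445      5.825      0.224
  solve Keq expr → x = -0.01577; check Q = 0.01335
Then remove 0.02586 M of J.
Step 3:
                   D          L          J
  Initial     0.1445      5.825     0.1981
  Change   -0.007309  -0.007309    0.02193
  Equil       0.1372      5.818     0.2201
  solve Keq expr → x = 0.007309; check Q = 0.01335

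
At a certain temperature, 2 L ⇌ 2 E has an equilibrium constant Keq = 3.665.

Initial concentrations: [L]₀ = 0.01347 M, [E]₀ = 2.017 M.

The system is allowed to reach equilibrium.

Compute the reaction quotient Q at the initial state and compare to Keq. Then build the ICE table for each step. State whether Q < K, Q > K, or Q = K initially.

Q₀ = 2.2422e+04; Q > K (proceeds reverse)

Q₀ = 2.2422e+04 vs Keq = 3.665 ⇒ Q>K, reverse
Step 1:
                    L           E
  Initial     0.01347       2.017
  Change       0.6832     -0.6832
  Equil        0.6967       1.334
  solve Keq expr → x = -0.3416; check Q = 3.665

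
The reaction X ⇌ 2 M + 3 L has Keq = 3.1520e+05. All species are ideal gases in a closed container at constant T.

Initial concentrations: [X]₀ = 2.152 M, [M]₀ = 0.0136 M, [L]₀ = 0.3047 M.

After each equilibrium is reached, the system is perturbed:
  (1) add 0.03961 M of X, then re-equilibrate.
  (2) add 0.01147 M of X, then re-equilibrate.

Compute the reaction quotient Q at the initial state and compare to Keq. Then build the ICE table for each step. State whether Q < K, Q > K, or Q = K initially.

Q₀ = 2.4314e-06 vs Keq = 3.1520e+05 ⇒ Q<K, forward
Step 1:
                  X         M         L
  Initial     2.152    0.0136    0.3047
  Change     -2.134     4.269     6.403
  Equil     0.01756     4.282     6.708
  solve Keq expr → x = 2.134; check Q = 3.1520e+05
Then add 0.03961 M of X.
Step 2:
                  X         M         L
  Initial   0.05717     4.282     6.708
  Change   -0.03804   0.07607    0.1141
  Equil     0.01914     4.359     6.822
  solve Keq expr → x = 0.03804; check Q = 3.1520e+05
Then add 0.01147 M of X.
Step 3:
                  X         M         L
  Initial   0.03061     4.359     6.822
  Change   -0.01099   0.02199   0.03298
  Equil     0.01961     4.381     6.855
  solve Keq expr → x = 0.01099; check Q = 3.1520e+05

Q₀ = 2.4314e-06; Q < K (proceeds forward)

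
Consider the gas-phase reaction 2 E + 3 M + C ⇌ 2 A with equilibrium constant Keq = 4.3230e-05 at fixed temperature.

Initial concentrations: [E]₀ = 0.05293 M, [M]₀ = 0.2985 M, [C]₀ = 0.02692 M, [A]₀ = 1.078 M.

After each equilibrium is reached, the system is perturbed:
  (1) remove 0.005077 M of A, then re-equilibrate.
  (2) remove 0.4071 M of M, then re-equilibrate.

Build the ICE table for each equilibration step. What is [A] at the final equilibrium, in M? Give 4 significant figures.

Q₀ = 5.7933e+05 vs Keq = 4.3230e-05 ⇒ Q>K, reverse
Step 1:
                    E           M           C           A
  Initial     0.05293      0.2985     0.02692       1.078
  Change        1.064       1.596      0.5318      -1.064
  Equil         1.117       1.894      0.5588     0.01431
  solve Keq expr → x = -0.5318; check Q = 4.3230e-05
Then remove 0.005077 M of A.
Step 2:
                    E           M           C           A
  Initial       1.117       1.894      0.5588    0.009228
  Change      -0.0049    -0.00735    -0.00245      0.0049
  Equil         1.112       1.887      0.5563     0.01413
  solve Keq expr → x = 0.00245; check Q = 4.3230e-05
Then remove 0.4071 M of M.
Step 3:
                    E           M           C           A
  Initial       1.112        1.48      0.5563     0.01413
  Change     0.004198    0.006297    0.002099   -0.004198
  Equil         1.116       1.486      0.5584    0.009931
  solve Keq expr → x = -0.002099; check Q = 4.3230e-05

[A]_eq = 0.009931 M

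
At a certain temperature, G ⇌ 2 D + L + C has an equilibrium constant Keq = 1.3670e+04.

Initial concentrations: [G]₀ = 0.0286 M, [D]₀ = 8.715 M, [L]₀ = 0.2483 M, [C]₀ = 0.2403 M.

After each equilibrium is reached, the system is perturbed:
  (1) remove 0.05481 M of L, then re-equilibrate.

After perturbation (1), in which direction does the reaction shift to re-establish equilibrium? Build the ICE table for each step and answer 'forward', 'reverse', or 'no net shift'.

Q₀ = 158.5 vs Keq = 1.3670e+04 ⇒ Q<K, forward
Step 1:
                  G         D         L         C
  Initial    0.0286     8.715    0.2483    0.2403
  Change   -0.02818   0.05636   0.02818   0.02818
  Equil   4.1778e-04     8.771    0.2765    0.2685
  solve Keq expr → x = 0.02818; check Q = 1.3670e+04
Then remove 0.05481 M of L.
Step 2:
                  G         D         L         C
  Initial 4.1778e-04     8.771    0.2217    0.2685
  Change  -8.2581e-05 1.6516e-04 8.2581e-05 8.2581e-05
  Equil   3.3520e-04     8.772    0.2218    0.2686
  solve Keq expr → x = 8.2581e-05; check Q = 1.3670e+04

Direction: forward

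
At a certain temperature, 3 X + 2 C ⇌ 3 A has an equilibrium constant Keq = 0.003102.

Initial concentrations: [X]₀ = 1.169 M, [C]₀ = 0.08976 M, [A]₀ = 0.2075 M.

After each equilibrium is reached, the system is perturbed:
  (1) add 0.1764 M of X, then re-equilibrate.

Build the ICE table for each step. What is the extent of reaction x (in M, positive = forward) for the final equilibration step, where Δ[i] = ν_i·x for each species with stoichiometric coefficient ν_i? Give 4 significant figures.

Q₀ = 0.6941 vs Keq = 0.003102 ⇒ Q>K, reverse
Step 1:
                   X          C          A
  Initial      1.169    0.08976     0.2075
  Change       0.145    0.09665     -0.145
  Equil        1.314     0.1864    0.06253
  solve Keq expr → x = -0.04832; check Q = 0.003102
Then add 0.1764 M of X.
Step 2:
                   X          C          A
  Initial       1.49     0.1864    0.06253
  Change     -0.0069    -0.0046     0.0069
  Equil        1.483     0.1818    0.06943
  solve Keq expr → x = 0.0023; check Q = 0.003102

x = 0.0023 M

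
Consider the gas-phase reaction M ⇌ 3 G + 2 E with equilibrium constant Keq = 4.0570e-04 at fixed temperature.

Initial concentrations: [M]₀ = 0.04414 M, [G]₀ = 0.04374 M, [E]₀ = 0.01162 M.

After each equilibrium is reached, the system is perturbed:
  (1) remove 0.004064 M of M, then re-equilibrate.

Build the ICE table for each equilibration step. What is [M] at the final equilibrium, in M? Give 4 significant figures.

[M]_eq = 0.01526 M

Q₀ = 2.5599e-07 vs Keq = 4.0570e-04 ⇒ Q<K, forward
Step 1:
                   M          G          E
  init       0.04414    0.04374    0.01162
  Δ         -0.02604    0.07812    0.05208
  eq          0.0181     0.1219     0.0637
  solve Keq expr → x = 0.02604; check Q = 4.0570e-04
Then remove 0.004064 M of M.
Step 2:
                   M          G          E
  init       0.01404     0.1219     0.0637
  Δ         0.001226  -0.003679  -0.002453
  eq         0.01526     0.1182    0.06125
  solve Keq expr → x = -0.001226; check Q = 4.0570e-04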